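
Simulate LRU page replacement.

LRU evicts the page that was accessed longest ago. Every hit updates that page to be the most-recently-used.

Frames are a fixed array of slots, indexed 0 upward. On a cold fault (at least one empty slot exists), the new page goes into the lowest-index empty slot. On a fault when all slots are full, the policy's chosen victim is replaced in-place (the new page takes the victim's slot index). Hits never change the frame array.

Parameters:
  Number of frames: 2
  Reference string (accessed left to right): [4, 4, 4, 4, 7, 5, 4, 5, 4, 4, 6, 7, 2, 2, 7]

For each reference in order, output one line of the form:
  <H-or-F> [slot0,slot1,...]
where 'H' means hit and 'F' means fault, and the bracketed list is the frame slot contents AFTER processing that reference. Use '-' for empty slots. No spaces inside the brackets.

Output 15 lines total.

F [4,-]
H [4,-]
H [4,-]
H [4,-]
F [4,7]
F [5,7]
F [5,4]
H [5,4]
H [5,4]
H [5,4]
F [6,4]
F [6,7]
F [2,7]
H [2,7]
H [2,7]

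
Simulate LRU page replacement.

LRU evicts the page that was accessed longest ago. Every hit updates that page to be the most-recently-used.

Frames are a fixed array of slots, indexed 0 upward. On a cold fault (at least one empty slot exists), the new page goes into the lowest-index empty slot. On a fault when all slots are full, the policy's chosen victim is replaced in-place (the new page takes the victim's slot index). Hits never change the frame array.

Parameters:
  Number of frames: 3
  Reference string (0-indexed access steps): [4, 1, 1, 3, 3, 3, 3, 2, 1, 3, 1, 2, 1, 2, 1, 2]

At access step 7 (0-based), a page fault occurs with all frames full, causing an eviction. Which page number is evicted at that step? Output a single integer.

Answer: 4

Derivation:
Step 0: ref 4 -> FAULT, frames=[4,-,-]
Step 1: ref 1 -> FAULT, frames=[4,1,-]
Step 2: ref 1 -> HIT, frames=[4,1,-]
Step 3: ref 3 -> FAULT, frames=[4,1,3]
Step 4: ref 3 -> HIT, frames=[4,1,3]
Step 5: ref 3 -> HIT, frames=[4,1,3]
Step 6: ref 3 -> HIT, frames=[4,1,3]
Step 7: ref 2 -> FAULT, evict 4, frames=[2,1,3]
At step 7: evicted page 4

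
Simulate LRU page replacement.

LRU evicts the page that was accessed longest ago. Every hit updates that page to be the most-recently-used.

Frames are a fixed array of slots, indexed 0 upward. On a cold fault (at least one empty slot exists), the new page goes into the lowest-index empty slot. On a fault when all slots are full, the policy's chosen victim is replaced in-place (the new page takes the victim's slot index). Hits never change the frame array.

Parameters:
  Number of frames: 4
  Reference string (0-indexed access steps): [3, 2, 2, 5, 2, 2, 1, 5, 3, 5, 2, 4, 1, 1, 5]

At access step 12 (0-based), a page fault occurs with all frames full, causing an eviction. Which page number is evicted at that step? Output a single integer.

Step 0: ref 3 -> FAULT, frames=[3,-,-,-]
Step 1: ref 2 -> FAULT, frames=[3,2,-,-]
Step 2: ref 2 -> HIT, frames=[3,2,-,-]
Step 3: ref 5 -> FAULT, frames=[3,2,5,-]
Step 4: ref 2 -> HIT, frames=[3,2,5,-]
Step 5: ref 2 -> HIT, frames=[3,2,5,-]
Step 6: ref 1 -> FAULT, frames=[3,2,5,1]
Step 7: ref 5 -> HIT, frames=[3,2,5,1]
Step 8: ref 3 -> HIT, frames=[3,2,5,1]
Step 9: ref 5 -> HIT, frames=[3,2,5,1]
Step 10: ref 2 -> HIT, frames=[3,2,5,1]
Step 11: ref 4 -> FAULT, evict 1, frames=[3,2,5,4]
Step 12: ref 1 -> FAULT, evict 3, frames=[1,2,5,4]
At step 12: evicted page 3

Answer: 3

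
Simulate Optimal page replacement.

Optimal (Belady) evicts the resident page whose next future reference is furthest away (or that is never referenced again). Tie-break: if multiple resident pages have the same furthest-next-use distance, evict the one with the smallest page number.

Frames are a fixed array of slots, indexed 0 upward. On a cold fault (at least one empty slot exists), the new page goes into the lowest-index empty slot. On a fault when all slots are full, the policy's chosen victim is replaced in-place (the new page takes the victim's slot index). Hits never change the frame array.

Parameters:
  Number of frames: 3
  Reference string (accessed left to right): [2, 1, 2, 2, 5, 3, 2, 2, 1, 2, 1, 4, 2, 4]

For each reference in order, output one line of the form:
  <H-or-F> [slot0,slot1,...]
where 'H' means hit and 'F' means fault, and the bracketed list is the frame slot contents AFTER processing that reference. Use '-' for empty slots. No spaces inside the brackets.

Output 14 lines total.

F [2,-,-]
F [2,1,-]
H [2,1,-]
H [2,1,-]
F [2,1,5]
F [2,1,3]
H [2,1,3]
H [2,1,3]
H [2,1,3]
H [2,1,3]
H [2,1,3]
F [2,4,3]
H [2,4,3]
H [2,4,3]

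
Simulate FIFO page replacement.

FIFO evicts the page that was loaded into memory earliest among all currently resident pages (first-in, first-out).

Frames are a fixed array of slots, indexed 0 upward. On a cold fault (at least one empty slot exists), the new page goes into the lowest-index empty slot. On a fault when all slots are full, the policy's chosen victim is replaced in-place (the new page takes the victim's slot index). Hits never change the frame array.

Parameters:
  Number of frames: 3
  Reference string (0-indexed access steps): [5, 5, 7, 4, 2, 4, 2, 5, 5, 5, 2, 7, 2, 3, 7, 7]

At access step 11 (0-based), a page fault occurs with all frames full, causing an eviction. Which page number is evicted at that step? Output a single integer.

Step 0: ref 5 -> FAULT, frames=[5,-,-]
Step 1: ref 5 -> HIT, frames=[5,-,-]
Step 2: ref 7 -> FAULT, frames=[5,7,-]
Step 3: ref 4 -> FAULT, frames=[5,7,4]
Step 4: ref 2 -> FAULT, evict 5, frames=[2,7,4]
Step 5: ref 4 -> HIT, frames=[2,7,4]
Step 6: ref 2 -> HIT, frames=[2,7,4]
Step 7: ref 5 -> FAULT, evict 7, frames=[2,5,4]
Step 8: ref 5 -> HIT, frames=[2,5,4]
Step 9: ref 5 -> HIT, frames=[2,5,4]
Step 10: ref 2 -> HIT, frames=[2,5,4]
Step 11: ref 7 -> FAULT, evict 4, frames=[2,5,7]
At step 11: evicted page 4

Answer: 4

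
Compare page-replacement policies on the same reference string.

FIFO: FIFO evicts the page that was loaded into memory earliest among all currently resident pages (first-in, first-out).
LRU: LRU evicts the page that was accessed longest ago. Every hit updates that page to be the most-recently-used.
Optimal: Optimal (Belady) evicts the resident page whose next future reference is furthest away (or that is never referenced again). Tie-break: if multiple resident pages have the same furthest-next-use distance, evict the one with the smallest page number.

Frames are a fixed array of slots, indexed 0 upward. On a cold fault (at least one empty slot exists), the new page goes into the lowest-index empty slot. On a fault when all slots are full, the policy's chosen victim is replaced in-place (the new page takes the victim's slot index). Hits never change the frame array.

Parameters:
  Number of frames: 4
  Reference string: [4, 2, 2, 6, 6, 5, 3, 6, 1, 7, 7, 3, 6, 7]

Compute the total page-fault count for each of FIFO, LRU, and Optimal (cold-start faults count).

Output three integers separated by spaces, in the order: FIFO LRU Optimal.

Answer: 8 7 7

Derivation:
--- FIFO ---
  step 0: ref 4 -> FAULT, frames=[4,-,-,-] (faults so far: 1)
  step 1: ref 2 -> FAULT, frames=[4,2,-,-] (faults so far: 2)
  step 2: ref 2 -> HIT, frames=[4,2,-,-] (faults so far: 2)
  step 3: ref 6 -> FAULT, frames=[4,2,6,-] (faults so far: 3)
  step 4: ref 6 -> HIT, frames=[4,2,6,-] (faults so far: 3)
  step 5: ref 5 -> FAULT, frames=[4,2,6,5] (faults so far: 4)
  step 6: ref 3 -> FAULT, evict 4, frames=[3,2,6,5] (faults so far: 5)
  step 7: ref 6 -> HIT, frames=[3,2,6,5] (faults so far: 5)
  step 8: ref 1 -> FAULT, evict 2, frames=[3,1,6,5] (faults so far: 6)
  step 9: ref 7 -> FAULT, evict 6, frames=[3,1,7,5] (faults so far: 7)
  step 10: ref 7 -> HIT, frames=[3,1,7,5] (faults so far: 7)
  step 11: ref 3 -> HIT, frames=[3,1,7,5] (faults so far: 7)
  step 12: ref 6 -> FAULT, evict 5, frames=[3,1,7,6] (faults so far: 8)
  step 13: ref 7 -> HIT, frames=[3,1,7,6] (faults so far: 8)
  FIFO total faults: 8
--- LRU ---
  step 0: ref 4 -> FAULT, frames=[4,-,-,-] (faults so far: 1)
  step 1: ref 2 -> FAULT, frames=[4,2,-,-] (faults so far: 2)
  step 2: ref 2 -> HIT, frames=[4,2,-,-] (faults so far: 2)
  step 3: ref 6 -> FAULT, frames=[4,2,6,-] (faults so far: 3)
  step 4: ref 6 -> HIT, frames=[4,2,6,-] (faults so far: 3)
  step 5: ref 5 -> FAULT, frames=[4,2,6,5] (faults so far: 4)
  step 6: ref 3 -> FAULT, evict 4, frames=[3,2,6,5] (faults so far: 5)
  step 7: ref 6 -> HIT, frames=[3,2,6,5] (faults so far: 5)
  step 8: ref 1 -> FAULT, evict 2, frames=[3,1,6,5] (faults so far: 6)
  step 9: ref 7 -> FAULT, evict 5, frames=[3,1,6,7] (faults so far: 7)
  step 10: ref 7 -> HIT, frames=[3,1,6,7] (faults so far: 7)
  step 11: ref 3 -> HIT, frames=[3,1,6,7] (faults so far: 7)
  step 12: ref 6 -> HIT, frames=[3,1,6,7] (faults so far: 7)
  step 13: ref 7 -> HIT, frames=[3,1,6,7] (faults so far: 7)
  LRU total faults: 7
--- Optimal ---
  step 0: ref 4 -> FAULT, frames=[4,-,-,-] (faults so far: 1)
  step 1: ref 2 -> FAULT, frames=[4,2,-,-] (faults so far: 2)
  step 2: ref 2 -> HIT, frames=[4,2,-,-] (faults so far: 2)
  step 3: ref 6 -> FAULT, frames=[4,2,6,-] (faults so far: 3)
  step 4: ref 6 -> HIT, frames=[4,2,6,-] (faults so far: 3)
  step 5: ref 5 -> FAULT, frames=[4,2,6,5] (faults so far: 4)
  step 6: ref 3 -> FAULT, evict 2, frames=[4,3,6,5] (faults so far: 5)
  step 7: ref 6 -> HIT, frames=[4,3,6,5] (faults so far: 5)
  step 8: ref 1 -> FAULT, evict 4, frames=[1,3,6,5] (faults so far: 6)
  step 9: ref 7 -> FAULT, evict 1, frames=[7,3,6,5] (faults so far: 7)
  step 10: ref 7 -> HIT, frames=[7,3,6,5] (faults so far: 7)
  step 11: ref 3 -> HIT, frames=[7,3,6,5] (faults so far: 7)
  step 12: ref 6 -> HIT, frames=[7,3,6,5] (faults so far: 7)
  step 13: ref 7 -> HIT, frames=[7,3,6,5] (faults so far: 7)
  Optimal total faults: 7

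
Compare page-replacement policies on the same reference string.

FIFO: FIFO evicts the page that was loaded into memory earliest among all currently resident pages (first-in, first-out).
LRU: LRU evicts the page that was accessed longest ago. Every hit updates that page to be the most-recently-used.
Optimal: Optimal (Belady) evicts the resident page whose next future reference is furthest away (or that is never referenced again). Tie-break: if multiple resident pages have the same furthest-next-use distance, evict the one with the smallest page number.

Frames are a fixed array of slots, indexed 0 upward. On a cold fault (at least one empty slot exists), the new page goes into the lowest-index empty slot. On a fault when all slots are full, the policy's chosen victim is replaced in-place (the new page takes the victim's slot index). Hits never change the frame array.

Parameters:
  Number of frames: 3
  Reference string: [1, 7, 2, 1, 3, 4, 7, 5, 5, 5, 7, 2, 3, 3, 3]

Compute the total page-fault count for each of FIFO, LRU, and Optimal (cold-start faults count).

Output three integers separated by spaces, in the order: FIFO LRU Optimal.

Answer: 9 9 7

Derivation:
--- FIFO ---
  step 0: ref 1 -> FAULT, frames=[1,-,-] (faults so far: 1)
  step 1: ref 7 -> FAULT, frames=[1,7,-] (faults so far: 2)
  step 2: ref 2 -> FAULT, frames=[1,7,2] (faults so far: 3)
  step 3: ref 1 -> HIT, frames=[1,7,2] (faults so far: 3)
  step 4: ref 3 -> FAULT, evict 1, frames=[3,7,2] (faults so far: 4)
  step 5: ref 4 -> FAULT, evict 7, frames=[3,4,2] (faults so far: 5)
  step 6: ref 7 -> FAULT, evict 2, frames=[3,4,7] (faults so far: 6)
  step 7: ref 5 -> FAULT, evict 3, frames=[5,4,7] (faults so far: 7)
  step 8: ref 5 -> HIT, frames=[5,4,7] (faults so far: 7)
  step 9: ref 5 -> HIT, frames=[5,4,7] (faults so far: 7)
  step 10: ref 7 -> HIT, frames=[5,4,7] (faults so far: 7)
  step 11: ref 2 -> FAULT, evict 4, frames=[5,2,7] (faults so far: 8)
  step 12: ref 3 -> FAULT, evict 7, frames=[5,2,3] (faults so far: 9)
  step 13: ref 3 -> HIT, frames=[5,2,3] (faults so far: 9)
  step 14: ref 3 -> HIT, frames=[5,2,3] (faults so far: 9)
  FIFO total faults: 9
--- LRU ---
  step 0: ref 1 -> FAULT, frames=[1,-,-] (faults so far: 1)
  step 1: ref 7 -> FAULT, frames=[1,7,-] (faults so far: 2)
  step 2: ref 2 -> FAULT, frames=[1,7,2] (faults so far: 3)
  step 3: ref 1 -> HIT, frames=[1,7,2] (faults so far: 3)
  step 4: ref 3 -> FAULT, evict 7, frames=[1,3,2] (faults so far: 4)
  step 5: ref 4 -> FAULT, evict 2, frames=[1,3,4] (faults so far: 5)
  step 6: ref 7 -> FAULT, evict 1, frames=[7,3,4] (faults so far: 6)
  step 7: ref 5 -> FAULT, evict 3, frames=[7,5,4] (faults so far: 7)
  step 8: ref 5 -> HIT, frames=[7,5,4] (faults so far: 7)
  step 9: ref 5 -> HIT, frames=[7,5,4] (faults so far: 7)
  step 10: ref 7 -> HIT, frames=[7,5,4] (faults so far: 7)
  step 11: ref 2 -> FAULT, evict 4, frames=[7,5,2] (faults so far: 8)
  step 12: ref 3 -> FAULT, evict 5, frames=[7,3,2] (faults so far: 9)
  step 13: ref 3 -> HIT, frames=[7,3,2] (faults so far: 9)
  step 14: ref 3 -> HIT, frames=[7,3,2] (faults so far: 9)
  LRU total faults: 9
--- Optimal ---
  step 0: ref 1 -> FAULT, frames=[1,-,-] (faults so far: 1)
  step 1: ref 7 -> FAULT, frames=[1,7,-] (faults so far: 2)
  step 2: ref 2 -> FAULT, frames=[1,7,2] (faults so far: 3)
  step 3: ref 1 -> HIT, frames=[1,7,2] (faults so far: 3)
  step 4: ref 3 -> FAULT, evict 1, frames=[3,7,2] (faults so far: 4)
  step 5: ref 4 -> FAULT, evict 3, frames=[4,7,2] (faults so far: 5)
  step 6: ref 7 -> HIT, frames=[4,7,2] (faults so far: 5)
  step 7: ref 5 -> FAULT, evict 4, frames=[5,7,2] (faults so far: 6)
  step 8: ref 5 -> HIT, frames=[5,7,2] (faults so far: 6)
  step 9: ref 5 -> HIT, frames=[5,7,2] (faults so far: 6)
  step 10: ref 7 -> HIT, frames=[5,7,2] (faults so far: 6)
  step 11: ref 2 -> HIT, frames=[5,7,2] (faults so far: 6)
  step 12: ref 3 -> FAULT, evict 2, frames=[5,7,3] (faults so far: 7)
  step 13: ref 3 -> HIT, frames=[5,7,3] (faults so far: 7)
  step 14: ref 3 -> HIT, frames=[5,7,3] (faults so far: 7)
  Optimal total faults: 7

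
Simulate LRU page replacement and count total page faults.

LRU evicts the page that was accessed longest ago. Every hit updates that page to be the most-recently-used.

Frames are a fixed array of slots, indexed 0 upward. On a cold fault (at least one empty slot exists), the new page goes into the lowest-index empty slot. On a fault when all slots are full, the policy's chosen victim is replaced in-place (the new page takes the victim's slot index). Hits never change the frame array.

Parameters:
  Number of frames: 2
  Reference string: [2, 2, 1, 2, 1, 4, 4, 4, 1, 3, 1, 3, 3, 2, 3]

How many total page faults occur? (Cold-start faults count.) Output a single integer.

Step 0: ref 2 → FAULT, frames=[2,-]
Step 1: ref 2 → HIT, frames=[2,-]
Step 2: ref 1 → FAULT, frames=[2,1]
Step 3: ref 2 → HIT, frames=[2,1]
Step 4: ref 1 → HIT, frames=[2,1]
Step 5: ref 4 → FAULT (evict 2), frames=[4,1]
Step 6: ref 4 → HIT, frames=[4,1]
Step 7: ref 4 → HIT, frames=[4,1]
Step 8: ref 1 → HIT, frames=[4,1]
Step 9: ref 3 → FAULT (evict 4), frames=[3,1]
Step 10: ref 1 → HIT, frames=[3,1]
Step 11: ref 3 → HIT, frames=[3,1]
Step 12: ref 3 → HIT, frames=[3,1]
Step 13: ref 2 → FAULT (evict 1), frames=[3,2]
Step 14: ref 3 → HIT, frames=[3,2]
Total faults: 5

Answer: 5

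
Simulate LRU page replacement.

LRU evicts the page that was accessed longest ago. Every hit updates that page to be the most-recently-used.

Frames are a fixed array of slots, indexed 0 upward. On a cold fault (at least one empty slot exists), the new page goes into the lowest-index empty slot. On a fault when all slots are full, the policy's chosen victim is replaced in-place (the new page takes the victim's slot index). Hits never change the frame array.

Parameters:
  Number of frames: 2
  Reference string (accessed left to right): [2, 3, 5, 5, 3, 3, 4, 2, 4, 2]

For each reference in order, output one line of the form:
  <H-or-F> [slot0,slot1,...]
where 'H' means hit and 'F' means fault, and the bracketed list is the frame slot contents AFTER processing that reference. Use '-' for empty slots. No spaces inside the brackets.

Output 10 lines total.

F [2,-]
F [2,3]
F [5,3]
H [5,3]
H [5,3]
H [5,3]
F [4,3]
F [4,2]
H [4,2]
H [4,2]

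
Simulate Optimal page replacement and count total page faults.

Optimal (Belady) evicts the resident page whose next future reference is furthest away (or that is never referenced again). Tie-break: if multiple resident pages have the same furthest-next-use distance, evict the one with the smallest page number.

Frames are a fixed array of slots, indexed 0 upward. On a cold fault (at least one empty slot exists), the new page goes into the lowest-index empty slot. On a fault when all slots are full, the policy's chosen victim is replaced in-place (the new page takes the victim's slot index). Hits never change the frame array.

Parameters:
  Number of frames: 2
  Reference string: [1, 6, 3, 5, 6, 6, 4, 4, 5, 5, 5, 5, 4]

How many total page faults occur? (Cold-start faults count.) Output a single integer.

Answer: 5

Derivation:
Step 0: ref 1 → FAULT, frames=[1,-]
Step 1: ref 6 → FAULT, frames=[1,6]
Step 2: ref 3 → FAULT (evict 1), frames=[3,6]
Step 3: ref 5 → FAULT (evict 3), frames=[5,6]
Step 4: ref 6 → HIT, frames=[5,6]
Step 5: ref 6 → HIT, frames=[5,6]
Step 6: ref 4 → FAULT (evict 6), frames=[5,4]
Step 7: ref 4 → HIT, frames=[5,4]
Step 8: ref 5 → HIT, frames=[5,4]
Step 9: ref 5 → HIT, frames=[5,4]
Step 10: ref 5 → HIT, frames=[5,4]
Step 11: ref 5 → HIT, frames=[5,4]
Step 12: ref 4 → HIT, frames=[5,4]
Total faults: 5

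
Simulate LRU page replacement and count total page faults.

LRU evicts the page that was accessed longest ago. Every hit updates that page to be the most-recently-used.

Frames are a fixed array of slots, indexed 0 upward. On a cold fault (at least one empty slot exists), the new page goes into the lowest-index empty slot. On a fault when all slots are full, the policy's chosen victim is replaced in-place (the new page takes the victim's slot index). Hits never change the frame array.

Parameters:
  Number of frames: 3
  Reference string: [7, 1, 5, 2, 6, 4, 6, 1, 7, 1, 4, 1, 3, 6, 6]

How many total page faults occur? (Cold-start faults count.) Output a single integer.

Answer: 11

Derivation:
Step 0: ref 7 → FAULT, frames=[7,-,-]
Step 1: ref 1 → FAULT, frames=[7,1,-]
Step 2: ref 5 → FAULT, frames=[7,1,5]
Step 3: ref 2 → FAULT (evict 7), frames=[2,1,5]
Step 4: ref 6 → FAULT (evict 1), frames=[2,6,5]
Step 5: ref 4 → FAULT (evict 5), frames=[2,6,4]
Step 6: ref 6 → HIT, frames=[2,6,4]
Step 7: ref 1 → FAULT (evict 2), frames=[1,6,4]
Step 8: ref 7 → FAULT (evict 4), frames=[1,6,7]
Step 9: ref 1 → HIT, frames=[1,6,7]
Step 10: ref 4 → FAULT (evict 6), frames=[1,4,7]
Step 11: ref 1 → HIT, frames=[1,4,7]
Step 12: ref 3 → FAULT (evict 7), frames=[1,4,3]
Step 13: ref 6 → FAULT (evict 4), frames=[1,6,3]
Step 14: ref 6 → HIT, frames=[1,6,3]
Total faults: 11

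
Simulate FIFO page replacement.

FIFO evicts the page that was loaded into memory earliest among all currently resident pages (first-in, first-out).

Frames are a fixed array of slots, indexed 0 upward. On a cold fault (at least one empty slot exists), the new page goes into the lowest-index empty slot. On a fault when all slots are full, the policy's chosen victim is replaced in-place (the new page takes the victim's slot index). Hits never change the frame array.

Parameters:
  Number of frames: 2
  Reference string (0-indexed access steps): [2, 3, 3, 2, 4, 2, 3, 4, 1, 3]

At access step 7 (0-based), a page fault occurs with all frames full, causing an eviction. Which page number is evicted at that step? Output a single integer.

Step 0: ref 2 -> FAULT, frames=[2,-]
Step 1: ref 3 -> FAULT, frames=[2,3]
Step 2: ref 3 -> HIT, frames=[2,3]
Step 3: ref 2 -> HIT, frames=[2,3]
Step 4: ref 4 -> FAULT, evict 2, frames=[4,3]
Step 5: ref 2 -> FAULT, evict 3, frames=[4,2]
Step 6: ref 3 -> FAULT, evict 4, frames=[3,2]
Step 7: ref 4 -> FAULT, evict 2, frames=[3,4]
At step 7: evicted page 2

Answer: 2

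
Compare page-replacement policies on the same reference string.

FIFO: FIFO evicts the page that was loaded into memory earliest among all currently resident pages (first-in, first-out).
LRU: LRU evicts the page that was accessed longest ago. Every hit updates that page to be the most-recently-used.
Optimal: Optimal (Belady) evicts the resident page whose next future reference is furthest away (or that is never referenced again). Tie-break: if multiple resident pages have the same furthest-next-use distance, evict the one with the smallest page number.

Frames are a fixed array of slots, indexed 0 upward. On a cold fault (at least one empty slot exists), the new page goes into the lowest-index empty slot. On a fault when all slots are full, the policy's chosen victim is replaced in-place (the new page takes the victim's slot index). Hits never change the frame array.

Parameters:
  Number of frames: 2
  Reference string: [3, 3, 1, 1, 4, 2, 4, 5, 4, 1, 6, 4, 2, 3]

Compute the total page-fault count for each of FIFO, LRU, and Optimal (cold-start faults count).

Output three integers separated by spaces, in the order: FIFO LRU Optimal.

Answer: 11 10 9

Derivation:
--- FIFO ---
  step 0: ref 3 -> FAULT, frames=[3,-] (faults so far: 1)
  step 1: ref 3 -> HIT, frames=[3,-] (faults so far: 1)
  step 2: ref 1 -> FAULT, frames=[3,1] (faults so far: 2)
  step 3: ref 1 -> HIT, frames=[3,1] (faults so far: 2)
  step 4: ref 4 -> FAULT, evict 3, frames=[4,1] (faults so far: 3)
  step 5: ref 2 -> FAULT, evict 1, frames=[4,2] (faults so far: 4)
  step 6: ref 4 -> HIT, frames=[4,2] (faults so far: 4)
  step 7: ref 5 -> FAULT, evict 4, frames=[5,2] (faults so far: 5)
  step 8: ref 4 -> FAULT, evict 2, frames=[5,4] (faults so far: 6)
  step 9: ref 1 -> FAULT, evict 5, frames=[1,4] (faults so far: 7)
  step 10: ref 6 -> FAULT, evict 4, frames=[1,6] (faults so far: 8)
  step 11: ref 4 -> FAULT, evict 1, frames=[4,6] (faults so far: 9)
  step 12: ref 2 -> FAULT, evict 6, frames=[4,2] (faults so far: 10)
  step 13: ref 3 -> FAULT, evict 4, frames=[3,2] (faults so far: 11)
  FIFO total faults: 11
--- LRU ---
  step 0: ref 3 -> FAULT, frames=[3,-] (faults so far: 1)
  step 1: ref 3 -> HIT, frames=[3,-] (faults so far: 1)
  step 2: ref 1 -> FAULT, frames=[3,1] (faults so far: 2)
  step 3: ref 1 -> HIT, frames=[3,1] (faults so far: 2)
  step 4: ref 4 -> FAULT, evict 3, frames=[4,1] (faults so far: 3)
  step 5: ref 2 -> FAULT, evict 1, frames=[4,2] (faults so far: 4)
  step 6: ref 4 -> HIT, frames=[4,2] (faults so far: 4)
  step 7: ref 5 -> FAULT, evict 2, frames=[4,5] (faults so far: 5)
  step 8: ref 4 -> HIT, frames=[4,5] (faults so far: 5)
  step 9: ref 1 -> FAULT, evict 5, frames=[4,1] (faults so far: 6)
  step 10: ref 6 -> FAULT, evict 4, frames=[6,1] (faults so far: 7)
  step 11: ref 4 -> FAULT, evict 1, frames=[6,4] (faults so far: 8)
  step 12: ref 2 -> FAULT, evict 6, frames=[2,4] (faults so far: 9)
  step 13: ref 3 -> FAULT, evict 4, frames=[2,3] (faults so far: 10)
  LRU total faults: 10
--- Optimal ---
  step 0: ref 3 -> FAULT, frames=[3,-] (faults so far: 1)
  step 1: ref 3 -> HIT, frames=[3,-] (faults so far: 1)
  step 2: ref 1 -> FAULT, frames=[3,1] (faults so far: 2)
  step 3: ref 1 -> HIT, frames=[3,1] (faults so far: 2)
  step 4: ref 4 -> FAULT, evict 3, frames=[4,1] (faults so far: 3)
  step 5: ref 2 -> FAULT, evict 1, frames=[4,2] (faults so far: 4)
  step 6: ref 4 -> HIT, frames=[4,2] (faults so far: 4)
  step 7: ref 5 -> FAULT, evict 2, frames=[4,5] (faults so far: 5)
  step 8: ref 4 -> HIT, frames=[4,5] (faults so far: 5)
  step 9: ref 1 -> FAULT, evict 5, frames=[4,1] (faults so far: 6)
  step 10: ref 6 -> FAULT, evict 1, frames=[4,6] (faults so far: 7)
  step 11: ref 4 -> HIT, frames=[4,6] (faults so far: 7)
  step 12: ref 2 -> FAULT, evict 4, frames=[2,6] (faults so far: 8)
  step 13: ref 3 -> FAULT, evict 2, frames=[3,6] (faults so far: 9)
  Optimal total faults: 9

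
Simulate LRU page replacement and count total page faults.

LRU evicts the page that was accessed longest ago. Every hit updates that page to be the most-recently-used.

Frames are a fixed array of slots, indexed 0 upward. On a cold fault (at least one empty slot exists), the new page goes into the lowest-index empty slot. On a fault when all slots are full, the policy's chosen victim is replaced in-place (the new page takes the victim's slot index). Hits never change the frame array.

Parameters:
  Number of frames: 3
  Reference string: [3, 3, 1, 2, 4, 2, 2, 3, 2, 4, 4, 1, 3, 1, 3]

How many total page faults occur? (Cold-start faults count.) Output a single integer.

Step 0: ref 3 → FAULT, frames=[3,-,-]
Step 1: ref 3 → HIT, frames=[3,-,-]
Step 2: ref 1 → FAULT, frames=[3,1,-]
Step 3: ref 2 → FAULT, frames=[3,1,2]
Step 4: ref 4 → FAULT (evict 3), frames=[4,1,2]
Step 5: ref 2 → HIT, frames=[4,1,2]
Step 6: ref 2 → HIT, frames=[4,1,2]
Step 7: ref 3 → FAULT (evict 1), frames=[4,3,2]
Step 8: ref 2 → HIT, frames=[4,3,2]
Step 9: ref 4 → HIT, frames=[4,3,2]
Step 10: ref 4 → HIT, frames=[4,3,2]
Step 11: ref 1 → FAULT (evict 3), frames=[4,1,2]
Step 12: ref 3 → FAULT (evict 2), frames=[4,1,3]
Step 13: ref 1 → HIT, frames=[4,1,3]
Step 14: ref 3 → HIT, frames=[4,1,3]
Total faults: 7

Answer: 7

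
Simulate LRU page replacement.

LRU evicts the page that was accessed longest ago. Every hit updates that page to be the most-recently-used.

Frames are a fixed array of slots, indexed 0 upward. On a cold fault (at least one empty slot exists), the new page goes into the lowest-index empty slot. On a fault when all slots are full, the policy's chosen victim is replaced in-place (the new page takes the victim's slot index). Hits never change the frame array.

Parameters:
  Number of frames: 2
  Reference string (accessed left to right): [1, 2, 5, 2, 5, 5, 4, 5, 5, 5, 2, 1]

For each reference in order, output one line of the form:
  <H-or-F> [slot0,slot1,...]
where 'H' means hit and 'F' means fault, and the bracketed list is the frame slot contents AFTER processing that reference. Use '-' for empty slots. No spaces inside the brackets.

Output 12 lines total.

F [1,-]
F [1,2]
F [5,2]
H [5,2]
H [5,2]
H [5,2]
F [5,4]
H [5,4]
H [5,4]
H [5,4]
F [5,2]
F [1,2]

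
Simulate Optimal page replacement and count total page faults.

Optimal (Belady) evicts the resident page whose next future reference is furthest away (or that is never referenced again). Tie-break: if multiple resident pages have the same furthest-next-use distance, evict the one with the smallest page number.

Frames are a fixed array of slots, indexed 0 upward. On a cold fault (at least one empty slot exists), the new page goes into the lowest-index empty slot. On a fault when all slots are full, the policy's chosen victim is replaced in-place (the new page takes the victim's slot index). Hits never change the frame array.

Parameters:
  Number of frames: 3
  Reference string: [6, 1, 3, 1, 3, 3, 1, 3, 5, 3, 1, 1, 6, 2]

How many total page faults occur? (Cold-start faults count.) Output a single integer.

Answer: 6

Derivation:
Step 0: ref 6 → FAULT, frames=[6,-,-]
Step 1: ref 1 → FAULT, frames=[6,1,-]
Step 2: ref 3 → FAULT, frames=[6,1,3]
Step 3: ref 1 → HIT, frames=[6,1,3]
Step 4: ref 3 → HIT, frames=[6,1,3]
Step 5: ref 3 → HIT, frames=[6,1,3]
Step 6: ref 1 → HIT, frames=[6,1,3]
Step 7: ref 3 → HIT, frames=[6,1,3]
Step 8: ref 5 → FAULT (evict 6), frames=[5,1,3]
Step 9: ref 3 → HIT, frames=[5,1,3]
Step 10: ref 1 → HIT, frames=[5,1,3]
Step 11: ref 1 → HIT, frames=[5,1,3]
Step 12: ref 6 → FAULT (evict 1), frames=[5,6,3]
Step 13: ref 2 → FAULT (evict 3), frames=[5,6,2]
Total faults: 6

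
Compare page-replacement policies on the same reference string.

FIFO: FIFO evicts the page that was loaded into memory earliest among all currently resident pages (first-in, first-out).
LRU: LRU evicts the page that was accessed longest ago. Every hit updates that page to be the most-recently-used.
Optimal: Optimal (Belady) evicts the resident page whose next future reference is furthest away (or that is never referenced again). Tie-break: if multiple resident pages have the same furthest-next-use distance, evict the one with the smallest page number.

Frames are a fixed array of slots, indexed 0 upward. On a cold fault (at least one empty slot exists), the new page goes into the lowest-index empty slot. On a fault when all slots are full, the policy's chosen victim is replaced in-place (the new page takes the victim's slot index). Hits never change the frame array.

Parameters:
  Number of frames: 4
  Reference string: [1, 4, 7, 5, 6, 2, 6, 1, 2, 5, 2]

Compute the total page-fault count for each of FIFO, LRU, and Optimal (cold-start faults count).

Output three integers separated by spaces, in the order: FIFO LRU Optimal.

Answer: 7 7 6

Derivation:
--- FIFO ---
  step 0: ref 1 -> FAULT, frames=[1,-,-,-] (faults so far: 1)
  step 1: ref 4 -> FAULT, frames=[1,4,-,-] (faults so far: 2)
  step 2: ref 7 -> FAULT, frames=[1,4,7,-] (faults so far: 3)
  step 3: ref 5 -> FAULT, frames=[1,4,7,5] (faults so far: 4)
  step 4: ref 6 -> FAULT, evict 1, frames=[6,4,7,5] (faults so far: 5)
  step 5: ref 2 -> FAULT, evict 4, frames=[6,2,7,5] (faults so far: 6)
  step 6: ref 6 -> HIT, frames=[6,2,7,5] (faults so far: 6)
  step 7: ref 1 -> FAULT, evict 7, frames=[6,2,1,5] (faults so far: 7)
  step 8: ref 2 -> HIT, frames=[6,2,1,5] (faults so far: 7)
  step 9: ref 5 -> HIT, frames=[6,2,1,5] (faults so far: 7)
  step 10: ref 2 -> HIT, frames=[6,2,1,5] (faults so far: 7)
  FIFO total faults: 7
--- LRU ---
  step 0: ref 1 -> FAULT, frames=[1,-,-,-] (faults so far: 1)
  step 1: ref 4 -> FAULT, frames=[1,4,-,-] (faults so far: 2)
  step 2: ref 7 -> FAULT, frames=[1,4,7,-] (faults so far: 3)
  step 3: ref 5 -> FAULT, frames=[1,4,7,5] (faults so far: 4)
  step 4: ref 6 -> FAULT, evict 1, frames=[6,4,7,5] (faults so far: 5)
  step 5: ref 2 -> FAULT, evict 4, frames=[6,2,7,5] (faults so far: 6)
  step 6: ref 6 -> HIT, frames=[6,2,7,5] (faults so far: 6)
  step 7: ref 1 -> FAULT, evict 7, frames=[6,2,1,5] (faults so far: 7)
  step 8: ref 2 -> HIT, frames=[6,2,1,5] (faults so far: 7)
  step 9: ref 5 -> HIT, frames=[6,2,1,5] (faults so far: 7)
  step 10: ref 2 -> HIT, frames=[6,2,1,5] (faults so far: 7)
  LRU total faults: 7
--- Optimal ---
  step 0: ref 1 -> FAULT, frames=[1,-,-,-] (faults so far: 1)
  step 1: ref 4 -> FAULT, frames=[1,4,-,-] (faults so far: 2)
  step 2: ref 7 -> FAULT, frames=[1,4,7,-] (faults so far: 3)
  step 3: ref 5 -> FAULT, frames=[1,4,7,5] (faults so far: 4)
  step 4: ref 6 -> FAULT, evict 4, frames=[1,6,7,5] (faults so far: 5)
  step 5: ref 2 -> FAULT, evict 7, frames=[1,6,2,5] (faults so far: 6)
  step 6: ref 6 -> HIT, frames=[1,6,2,5] (faults so far: 6)
  step 7: ref 1 -> HIT, frames=[1,6,2,5] (faults so far: 6)
  step 8: ref 2 -> HIT, frames=[1,6,2,5] (faults so far: 6)
  step 9: ref 5 -> HIT, frames=[1,6,2,5] (faults so far: 6)
  step 10: ref 2 -> HIT, frames=[1,6,2,5] (faults so far: 6)
  Optimal total faults: 6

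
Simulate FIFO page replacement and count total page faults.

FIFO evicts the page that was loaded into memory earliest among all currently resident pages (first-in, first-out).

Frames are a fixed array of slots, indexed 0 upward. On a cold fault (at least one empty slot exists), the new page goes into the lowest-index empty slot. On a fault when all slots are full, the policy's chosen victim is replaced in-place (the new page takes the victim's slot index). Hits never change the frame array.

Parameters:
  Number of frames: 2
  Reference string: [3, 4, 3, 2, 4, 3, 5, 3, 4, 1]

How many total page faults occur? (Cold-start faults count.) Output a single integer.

Answer: 7

Derivation:
Step 0: ref 3 → FAULT, frames=[3,-]
Step 1: ref 4 → FAULT, frames=[3,4]
Step 2: ref 3 → HIT, frames=[3,4]
Step 3: ref 2 → FAULT (evict 3), frames=[2,4]
Step 4: ref 4 → HIT, frames=[2,4]
Step 5: ref 3 → FAULT (evict 4), frames=[2,3]
Step 6: ref 5 → FAULT (evict 2), frames=[5,3]
Step 7: ref 3 → HIT, frames=[5,3]
Step 8: ref 4 → FAULT (evict 3), frames=[5,4]
Step 9: ref 1 → FAULT (evict 5), frames=[1,4]
Total faults: 7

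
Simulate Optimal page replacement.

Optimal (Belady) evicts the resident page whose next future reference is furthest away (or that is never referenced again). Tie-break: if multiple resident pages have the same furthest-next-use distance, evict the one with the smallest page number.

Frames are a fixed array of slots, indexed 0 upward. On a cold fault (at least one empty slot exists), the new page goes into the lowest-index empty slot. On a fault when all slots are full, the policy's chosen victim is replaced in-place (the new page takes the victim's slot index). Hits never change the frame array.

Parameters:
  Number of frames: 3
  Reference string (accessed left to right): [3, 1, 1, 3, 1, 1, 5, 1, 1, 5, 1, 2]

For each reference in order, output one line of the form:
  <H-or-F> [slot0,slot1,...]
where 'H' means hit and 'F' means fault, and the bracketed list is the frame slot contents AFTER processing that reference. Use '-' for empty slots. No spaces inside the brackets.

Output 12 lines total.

F [3,-,-]
F [3,1,-]
H [3,1,-]
H [3,1,-]
H [3,1,-]
H [3,1,-]
F [3,1,5]
H [3,1,5]
H [3,1,5]
H [3,1,5]
H [3,1,5]
F [3,2,5]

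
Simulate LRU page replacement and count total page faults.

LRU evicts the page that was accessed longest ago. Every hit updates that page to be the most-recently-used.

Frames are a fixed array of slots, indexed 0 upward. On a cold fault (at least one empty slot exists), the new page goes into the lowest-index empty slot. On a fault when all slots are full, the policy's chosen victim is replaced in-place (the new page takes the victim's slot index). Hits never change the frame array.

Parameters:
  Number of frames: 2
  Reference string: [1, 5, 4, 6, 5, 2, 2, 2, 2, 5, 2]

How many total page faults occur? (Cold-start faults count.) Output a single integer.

Step 0: ref 1 → FAULT, frames=[1,-]
Step 1: ref 5 → FAULT, frames=[1,5]
Step 2: ref 4 → FAULT (evict 1), frames=[4,5]
Step 3: ref 6 → FAULT (evict 5), frames=[4,6]
Step 4: ref 5 → FAULT (evict 4), frames=[5,6]
Step 5: ref 2 → FAULT (evict 6), frames=[5,2]
Step 6: ref 2 → HIT, frames=[5,2]
Step 7: ref 2 → HIT, frames=[5,2]
Step 8: ref 2 → HIT, frames=[5,2]
Step 9: ref 5 → HIT, frames=[5,2]
Step 10: ref 2 → HIT, frames=[5,2]
Total faults: 6

Answer: 6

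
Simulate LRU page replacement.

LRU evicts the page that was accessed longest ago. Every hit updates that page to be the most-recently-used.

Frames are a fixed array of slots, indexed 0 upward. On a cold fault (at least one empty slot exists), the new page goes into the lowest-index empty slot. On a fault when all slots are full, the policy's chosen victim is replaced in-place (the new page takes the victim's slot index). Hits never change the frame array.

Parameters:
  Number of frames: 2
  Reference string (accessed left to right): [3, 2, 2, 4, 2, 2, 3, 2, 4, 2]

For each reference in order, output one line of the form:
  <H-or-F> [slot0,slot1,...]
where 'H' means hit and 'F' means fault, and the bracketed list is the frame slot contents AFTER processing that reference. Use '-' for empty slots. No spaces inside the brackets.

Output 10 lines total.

F [3,-]
F [3,2]
H [3,2]
F [4,2]
H [4,2]
H [4,2]
F [3,2]
H [3,2]
F [4,2]
H [4,2]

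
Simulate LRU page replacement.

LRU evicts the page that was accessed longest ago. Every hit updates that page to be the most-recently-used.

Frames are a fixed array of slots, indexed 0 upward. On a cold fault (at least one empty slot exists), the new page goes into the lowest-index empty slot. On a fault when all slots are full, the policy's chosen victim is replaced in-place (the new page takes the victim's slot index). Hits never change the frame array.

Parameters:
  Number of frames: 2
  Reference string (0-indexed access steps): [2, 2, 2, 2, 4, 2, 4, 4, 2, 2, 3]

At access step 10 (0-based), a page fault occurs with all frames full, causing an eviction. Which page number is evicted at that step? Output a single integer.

Step 0: ref 2 -> FAULT, frames=[2,-]
Step 1: ref 2 -> HIT, frames=[2,-]
Step 2: ref 2 -> HIT, frames=[2,-]
Step 3: ref 2 -> HIT, frames=[2,-]
Step 4: ref 4 -> FAULT, frames=[2,4]
Step 5: ref 2 -> HIT, frames=[2,4]
Step 6: ref 4 -> HIT, frames=[2,4]
Step 7: ref 4 -> HIT, frames=[2,4]
Step 8: ref 2 -> HIT, frames=[2,4]
Step 9: ref 2 -> HIT, frames=[2,4]
Step 10: ref 3 -> FAULT, evict 4, frames=[2,3]
At step 10: evicted page 4

Answer: 4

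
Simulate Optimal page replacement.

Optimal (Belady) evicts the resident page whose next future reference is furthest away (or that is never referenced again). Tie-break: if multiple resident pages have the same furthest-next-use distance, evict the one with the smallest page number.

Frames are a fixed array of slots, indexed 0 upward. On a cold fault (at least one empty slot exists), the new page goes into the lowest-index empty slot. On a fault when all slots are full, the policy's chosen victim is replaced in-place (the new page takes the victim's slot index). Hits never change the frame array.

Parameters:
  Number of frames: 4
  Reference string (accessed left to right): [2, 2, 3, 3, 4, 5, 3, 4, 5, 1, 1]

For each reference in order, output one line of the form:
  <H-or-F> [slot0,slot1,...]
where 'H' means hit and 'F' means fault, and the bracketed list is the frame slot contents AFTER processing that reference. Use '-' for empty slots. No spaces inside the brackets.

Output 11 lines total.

F [2,-,-,-]
H [2,-,-,-]
F [2,3,-,-]
H [2,3,-,-]
F [2,3,4,-]
F [2,3,4,5]
H [2,3,4,5]
H [2,3,4,5]
H [2,3,4,5]
F [1,3,4,5]
H [1,3,4,5]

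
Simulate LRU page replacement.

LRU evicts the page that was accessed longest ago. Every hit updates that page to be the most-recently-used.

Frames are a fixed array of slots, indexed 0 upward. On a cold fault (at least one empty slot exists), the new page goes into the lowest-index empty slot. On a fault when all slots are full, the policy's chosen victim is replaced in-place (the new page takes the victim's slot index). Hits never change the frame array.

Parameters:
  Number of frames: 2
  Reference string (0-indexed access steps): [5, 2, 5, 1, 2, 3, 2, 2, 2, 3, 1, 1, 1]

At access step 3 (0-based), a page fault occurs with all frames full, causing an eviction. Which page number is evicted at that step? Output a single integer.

Step 0: ref 5 -> FAULT, frames=[5,-]
Step 1: ref 2 -> FAULT, frames=[5,2]
Step 2: ref 5 -> HIT, frames=[5,2]
Step 3: ref 1 -> FAULT, evict 2, frames=[5,1]
At step 3: evicted page 2

Answer: 2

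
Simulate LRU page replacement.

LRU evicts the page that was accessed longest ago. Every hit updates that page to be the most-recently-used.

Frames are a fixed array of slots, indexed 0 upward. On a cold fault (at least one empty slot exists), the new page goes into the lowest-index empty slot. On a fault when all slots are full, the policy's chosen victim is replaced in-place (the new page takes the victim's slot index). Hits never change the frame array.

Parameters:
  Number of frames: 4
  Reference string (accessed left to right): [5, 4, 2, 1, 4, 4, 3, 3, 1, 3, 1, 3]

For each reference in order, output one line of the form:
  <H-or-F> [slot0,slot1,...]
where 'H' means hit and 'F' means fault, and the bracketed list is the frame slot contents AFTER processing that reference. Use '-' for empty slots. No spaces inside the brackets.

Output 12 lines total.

F [5,-,-,-]
F [5,4,-,-]
F [5,4,2,-]
F [5,4,2,1]
H [5,4,2,1]
H [5,4,2,1]
F [3,4,2,1]
H [3,4,2,1]
H [3,4,2,1]
H [3,4,2,1]
H [3,4,2,1]
H [3,4,2,1]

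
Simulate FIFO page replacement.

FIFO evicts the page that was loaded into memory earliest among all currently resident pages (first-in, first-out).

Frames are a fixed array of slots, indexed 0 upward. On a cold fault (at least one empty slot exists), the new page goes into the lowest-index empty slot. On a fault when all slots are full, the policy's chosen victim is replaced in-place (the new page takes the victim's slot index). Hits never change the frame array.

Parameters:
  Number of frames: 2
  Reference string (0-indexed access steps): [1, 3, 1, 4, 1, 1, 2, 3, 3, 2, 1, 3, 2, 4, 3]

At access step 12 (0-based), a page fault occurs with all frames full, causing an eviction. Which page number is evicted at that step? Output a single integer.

Step 0: ref 1 -> FAULT, frames=[1,-]
Step 1: ref 3 -> FAULT, frames=[1,3]
Step 2: ref 1 -> HIT, frames=[1,3]
Step 3: ref 4 -> FAULT, evict 1, frames=[4,3]
Step 4: ref 1 -> FAULT, evict 3, frames=[4,1]
Step 5: ref 1 -> HIT, frames=[4,1]
Step 6: ref 2 -> FAULT, evict 4, frames=[2,1]
Step 7: ref 3 -> FAULT, evict 1, frames=[2,3]
Step 8: ref 3 -> HIT, frames=[2,3]
Step 9: ref 2 -> HIT, frames=[2,3]
Step 10: ref 1 -> FAULT, evict 2, frames=[1,3]
Step 11: ref 3 -> HIT, frames=[1,3]
Step 12: ref 2 -> FAULT, evict 3, frames=[1,2]
At step 12: evicted page 3

Answer: 3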